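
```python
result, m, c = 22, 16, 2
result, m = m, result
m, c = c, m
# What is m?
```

Trace:
`result, m, c = 22, 16, 2` → result = 22; m = 16; c = 2
`result, m = m, result` → result = 16; m = 22
`m, c = c, m` → m = 2; c = 22
So m = 2

Answer: 2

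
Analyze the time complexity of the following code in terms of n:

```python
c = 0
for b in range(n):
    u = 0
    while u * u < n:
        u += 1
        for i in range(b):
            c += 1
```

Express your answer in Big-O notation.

Each loop level contributes: n × √n × n. Multiplying the contributions gives O(n^2√n).

Answer: O(n^2√n)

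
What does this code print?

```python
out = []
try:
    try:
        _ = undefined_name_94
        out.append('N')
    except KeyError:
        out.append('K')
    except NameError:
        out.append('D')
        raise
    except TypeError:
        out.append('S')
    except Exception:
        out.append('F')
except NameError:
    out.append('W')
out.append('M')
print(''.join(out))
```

Execution trace: 'D' (inner except NameError) → 'W' (outer except NameError) → 'M' (after the try/except). Output: DWM

Answer: DWM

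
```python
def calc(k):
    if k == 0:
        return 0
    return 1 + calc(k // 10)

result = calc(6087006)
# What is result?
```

Count of digits of 6087006: 7

Answer: 7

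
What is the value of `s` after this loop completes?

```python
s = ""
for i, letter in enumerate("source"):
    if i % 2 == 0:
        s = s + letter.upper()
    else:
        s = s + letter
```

Uppercase even positions in 'source'
`s` takes the values: "" → "S" → "So" → "SoU" → "SoUr" → "SoUrC" → "SoUrCe"

Answer: "SoUrCe"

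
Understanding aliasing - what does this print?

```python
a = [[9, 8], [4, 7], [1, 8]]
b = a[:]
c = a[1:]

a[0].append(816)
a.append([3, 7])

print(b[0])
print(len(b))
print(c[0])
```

Key concept: slice with nested mutation.
Step by step:
`a = [[9, 8], [4, 7], [1, 8]]` → a = [[9, 8], [4, 7], [1, 8]]
`b = a[:]` → b = [[9, 8], [4, 7], [1, 8]]
`c = a[1:]` → c = [[4, 7], [1, 8]]
`a[0].append(816)` → a = [[9, 8, 816], [4, 7], [1, 8]]; b = [[9, 8, 816], [4, 7], [1, 8]]
`a.append([3, 7])` → a = [[9, 8, 816], [4, 7], [1, 8], [3, 7]]
`print(b[0])` → prints [9, 8, 816]
`print(len(b))` → prints 3
`print(c[0])` → prints [4, 7]

Answer:
[9, 8, 816]
3
[4, 7]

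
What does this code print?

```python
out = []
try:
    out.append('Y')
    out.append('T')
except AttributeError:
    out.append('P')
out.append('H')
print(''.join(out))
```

Execution trace: 'Y' (try body) → 'T' (try body, no exception) → 'H' (after the try/except). Output: YTH

Answer: YTH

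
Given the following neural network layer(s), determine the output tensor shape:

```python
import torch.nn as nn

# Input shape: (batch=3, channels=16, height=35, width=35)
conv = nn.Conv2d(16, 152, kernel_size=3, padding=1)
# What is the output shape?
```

Input: (3, 16, 35, 35) -> Output: (3, 152, 35, 35)

Answer: (3, 152, 35, 35)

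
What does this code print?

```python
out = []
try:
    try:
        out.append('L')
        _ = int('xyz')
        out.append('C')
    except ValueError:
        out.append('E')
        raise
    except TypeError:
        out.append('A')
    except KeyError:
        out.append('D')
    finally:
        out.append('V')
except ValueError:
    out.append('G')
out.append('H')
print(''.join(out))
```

Execution trace: 'L' (inner try body) → 'E' (inner except ValueError) → 'V' (inner finally) → 'G' (outer except ValueError) → 'H' (after the try/except). Output: LEVGH

Answer: LEVGH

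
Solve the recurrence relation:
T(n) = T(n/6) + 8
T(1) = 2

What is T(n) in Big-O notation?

Each step divides n by 6 and adds 8. After log_6(n) steps we reach T(1)=2. So T(n) = 8·log_6(n) + 2 = O(log n).

Answer: O(log n)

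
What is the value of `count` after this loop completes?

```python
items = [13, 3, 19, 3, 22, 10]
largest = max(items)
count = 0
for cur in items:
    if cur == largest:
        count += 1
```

Count of max value 22 in [13, 3, 19, 3, 22, 10]
`count` takes the values: 0 → 1

Answer: 1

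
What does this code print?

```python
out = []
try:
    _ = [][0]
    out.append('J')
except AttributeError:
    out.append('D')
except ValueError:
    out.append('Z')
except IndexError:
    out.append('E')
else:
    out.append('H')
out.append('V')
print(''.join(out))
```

Execution trace: 'E' (except IndexError) → 'V' (after the try/except). Output: EV

Answer: EV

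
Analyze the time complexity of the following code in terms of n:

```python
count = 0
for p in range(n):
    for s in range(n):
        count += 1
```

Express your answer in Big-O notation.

Each loop level contributes: n × n. Multiplying the contributions gives O(n^2).

Answer: O(n^2)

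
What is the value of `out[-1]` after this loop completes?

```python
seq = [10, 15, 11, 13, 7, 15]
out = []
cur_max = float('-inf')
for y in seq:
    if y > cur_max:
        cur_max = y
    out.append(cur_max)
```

Running max ends at 15
`out` takes the values: [] → [10] → [10, 15] → [10, 15, 15] → [10, 15, 15, 15] → [10, 15, 15, 15, 15] → [10, 15, 15, 15, 15, 15]
So `out[-1]` = 15

Answer: 15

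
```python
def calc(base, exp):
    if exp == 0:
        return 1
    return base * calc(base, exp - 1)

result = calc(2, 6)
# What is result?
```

calc(2, 6) = 2 * 2 * 2 * 2 * 2 * 2 = 64

Answer: 64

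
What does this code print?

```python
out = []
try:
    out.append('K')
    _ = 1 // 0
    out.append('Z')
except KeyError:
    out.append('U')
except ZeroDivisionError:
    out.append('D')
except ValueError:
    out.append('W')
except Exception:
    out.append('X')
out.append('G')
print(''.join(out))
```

Execution trace: 'K' (try body) → 'D' (except ZeroDivisionError) → 'G' (after the try/except). Output: KDG

Answer: KDG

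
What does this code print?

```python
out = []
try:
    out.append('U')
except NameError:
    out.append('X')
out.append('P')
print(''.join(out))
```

Execution trace: 'U' (try body, no exception) → 'P' (after the try/except). Output: UP

Answer: UP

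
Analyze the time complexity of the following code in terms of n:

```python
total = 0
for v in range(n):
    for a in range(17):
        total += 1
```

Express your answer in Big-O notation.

Each loop level contributes: n × 1. Multiplying the contributions gives O(n).

Answer: O(n)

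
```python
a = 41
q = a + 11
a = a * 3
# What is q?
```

Trace:
`a = 41` → a = 41
`q = a + 11` → q = 52
`a = a * 3` → a = 123
So q = 52

Answer: 52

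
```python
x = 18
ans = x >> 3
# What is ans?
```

Trace:
`x = 18` → x = 18
`ans = x >> 3` → ans = 2
So ans = 2

Answer: 2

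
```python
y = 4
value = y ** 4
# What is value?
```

Trace:
`y = 4` → y = 4
`value = y ** 4` → value = 256
So value = 256

Answer: 256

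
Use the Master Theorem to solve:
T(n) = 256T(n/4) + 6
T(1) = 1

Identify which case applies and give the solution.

a=256, b=4, f(n)=6. log_4(256) = 4. Since c=0 < 4, Case 1 applies: T(n) = Θ(n^log_b(a)) = O(n^4).

Answer: O(n^4) - Case 1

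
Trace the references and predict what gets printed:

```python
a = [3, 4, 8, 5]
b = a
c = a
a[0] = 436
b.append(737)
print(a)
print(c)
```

Key concept: multiple aliases.
Step by step:
`a = [3, 4, 8, 5]` → a = [3, 4, 8, 5]
`b = a` → b = [3, 4, 8, 5] (same object as a)
`c = a` → c = [3, 4, 8, 5] (same object as a, b)
`a[0] = 436` → a = [436, 4, 8, 5] (same object as b, c); b = [436, 4, 8, 5] (same object as a, c); c = [436, 4, 8, 5] (same object as a, b)
`b.append(737)` → a = [436, 4, 8, 5, 737] (same object as b, c); b = [436, 4, 8, 5, 737] (same object as a, c); c = [436, 4, 8, 5, 737] (same object as a, b)
`print(a)` → prints [436, 4, 8, 5, 737]
`print(c)` → prints [436, 4, 8, 5, 737]

Answer:
[436, 4, 8, 5, 737]
[436, 4, 8, 5, 737]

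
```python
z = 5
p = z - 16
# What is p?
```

Trace:
`z = 5` → z = 5
`p = z - 16` → p = -11
So p = -11

Answer: -11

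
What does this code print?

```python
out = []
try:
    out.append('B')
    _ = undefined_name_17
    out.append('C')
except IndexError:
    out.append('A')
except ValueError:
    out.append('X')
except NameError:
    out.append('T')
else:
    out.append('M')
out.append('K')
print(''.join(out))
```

Execution trace: 'B' (try body) → 'T' (except NameError) → 'K' (after the try/except). Output: BTK

Answer: BTK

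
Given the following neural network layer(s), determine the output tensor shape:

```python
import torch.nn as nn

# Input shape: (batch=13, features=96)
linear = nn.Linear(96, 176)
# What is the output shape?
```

Input: (13, 96) -> Output: (13, 176)

Answer: (13, 176)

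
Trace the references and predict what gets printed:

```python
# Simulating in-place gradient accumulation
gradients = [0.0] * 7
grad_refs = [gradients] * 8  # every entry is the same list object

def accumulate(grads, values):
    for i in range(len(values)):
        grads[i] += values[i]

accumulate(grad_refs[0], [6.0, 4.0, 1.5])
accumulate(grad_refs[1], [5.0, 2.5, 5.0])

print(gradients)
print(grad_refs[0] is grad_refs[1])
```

Key concept: gradient accumulation aliasing.
Step by step:
`gradients = [0.0] * 7` → gradients = [0.0, 0.0, 0.0, 0.0, 0.0, 0.0, 0.0]
`grad_refs = [gradients] * 8` → grad_refs = [[0.0, 0.0, 0.0, 0.0, 0.0, 0.0, 0.0], [0.0, 0.0, 0.0, 0.0, 0.0, 0.0, 0.0], [0.0, 0.0, 0.0, 0.0, 0.0, 0.0, 0.0], [0.0, 0.0, 0.0, 0.0, 0.0, 0.0, 0.0], [0.0, 0.0, 0.0, 0.0, 0.0, 0.0, 0.0], [0.0, 0.0, 0.0, 0.0, 0.0, 0.0, 0.0], [0.0, 0.0, 0.0, 0.0, 0.0, 0.0, 0.0], [0.0, 0.0, 0.0, 0.0, 0.0, 0.0, 0.0]]
`accumulate(grad_refs[0], [6.0, 4.0, 1.5])` → gradients = [6.0, 4.0, 1.5, 0.0, 0.0, 0.0, 0.0]; grad_refs = [[6.0, 4.0, 1.5, 0.0, 0.0, 0.0, 0.0], [6.0, 4.0, 1.5, 0.0, 0.0, 0.0, 0.0], [6.0, 4.0, 1.5, 0.0, 0.0, 0.0, 0.0], [6.0, 4.0, 1.5, 0.0, 0.0, 0.0, 0.0], [6.0, 4.0, 1.5, 0.0, 0.0, 0.0, 0.0], [6.0, 4.0, 1.5, 0.0, 0.0, 0.0, 0.0], [6.0, 4.0, 1.5, 0.0, 0.0, 0.0, 0.0], [6.0, 4.0, 1.5, 0.0, 0.0, 0.0, 0.0]]
`accumulate(grad_refs[1], [5.0, 2.5, 5.0])` → gradients = [11.0, 6.5, 6.5, 0.0, 0.0, 0.0, 0.0]; grad_refs = [[11.0, 6.5, 6.5, 0.0, 0.0, 0.0, 0.0], [11.0, 6.5, 6.5, 0.0, 0.0, 0.0, 0.0], [11.0, 6.5, 6.5, 0.0, 0.0, 0.0, 0.0], [11.0, 6.5, 6.5, 0.0, 0.0, 0.0, 0.0], [11.0, 6.5, 6.5, 0.0, 0.0, 0.0, 0.0], [11.0, 6.5, 6.5, 0.0, 0.0, 0.0, 0.0], [11.0, 6.5, 6.5, 0.0, 0.0, 0.0, 0.0], [11.0, 6.5, 6.5, 0.0, 0.0, 0.0, 0.0]]
`print(gradients)` → prints [11.0, 6.5, 6.5, 0.0, 0.0, 0.0, 0.0]
`print(grad_refs[0] is grad_refs[1])` → prints True

Answer:
[11.0, 6.5, 6.5, 0.0, 0.0, 0.0, 0.0]
True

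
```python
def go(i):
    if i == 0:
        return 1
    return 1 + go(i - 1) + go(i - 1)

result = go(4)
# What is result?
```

go(i) = 1 + 2·go(i-1), go(0)=1. Closed form: (1+1)·2^4 - 1 = 31.

Answer: 31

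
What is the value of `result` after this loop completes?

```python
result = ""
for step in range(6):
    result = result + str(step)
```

Concatenate digits 0 to 5
`result` takes the values: "" → "0" → "01" → "012" → "0123" → "01234" → "012345"

Answer: "012345"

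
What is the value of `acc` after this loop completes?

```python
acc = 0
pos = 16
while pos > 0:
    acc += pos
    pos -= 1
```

Sum 16 down to 1
`acc` takes the values: 0 → 16 → 31 → 45 → 58 → 70 → 81 → 91 → 100 → 108 → 115 → 121 → 126 → 130 → 133 → 135 → 136

Answer: 136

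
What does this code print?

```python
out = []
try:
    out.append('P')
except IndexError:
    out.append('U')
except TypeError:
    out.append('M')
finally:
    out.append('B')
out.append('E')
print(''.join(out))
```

Execution trace: 'P' (try body, no exception) → 'B' (finally) → 'E' (after the try/except). Output: PBE

Answer: PBE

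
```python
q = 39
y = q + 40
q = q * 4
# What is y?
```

Trace:
`q = 39` → q = 39
`y = q + 40` → y = 79
`q = q * 4` → q = 156
So y = 79

Answer: 79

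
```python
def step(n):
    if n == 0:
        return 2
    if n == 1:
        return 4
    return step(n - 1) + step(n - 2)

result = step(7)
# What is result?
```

Build up from base cases: step(0)=2, step(1)=4, step(2)=6, step(3)=10, step(4)=16, step(5)=26, step(6)=42, ..., step(7)=68

Answer: 68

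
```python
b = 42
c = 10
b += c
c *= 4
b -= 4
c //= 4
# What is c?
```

Trace:
`b = 42` → b = 42
`c = 10` → c = 10
`b += c` → b = 52
`c *= 4` → c = 40
`b -= 4` → b = 48
`c //= 4` → c = 10
So c = 10

Answer: 10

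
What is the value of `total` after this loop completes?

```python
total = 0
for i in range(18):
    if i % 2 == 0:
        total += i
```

Sum of even numbers 0 to 17
`total` takes the values: 0 → 2 → 6 → 12 → 20 → 30 → 42 → 56 → 72

Answer: 72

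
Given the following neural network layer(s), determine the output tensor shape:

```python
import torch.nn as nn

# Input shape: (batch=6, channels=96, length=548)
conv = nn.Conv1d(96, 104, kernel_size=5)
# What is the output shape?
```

Input: (6, 96, 548) -> Output: (6, 104, 544)

Answer: (6, 104, 544)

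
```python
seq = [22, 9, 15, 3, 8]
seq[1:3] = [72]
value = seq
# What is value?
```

Trace:
`seq = [22, 9, 15, 3, 8]` → seq = [22, 9, 15, 3, 8]
`seq[1:3] = [72]` → seq = [22, 72, 3, 8]
`value = seq` → value = [22, 72, 3, 8]
So value = [22, 72, 3, 8]

Answer: [22, 72, 3, 8]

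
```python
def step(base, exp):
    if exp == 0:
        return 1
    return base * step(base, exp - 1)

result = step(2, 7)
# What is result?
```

step(2, 7) = 2 * 2 * 2 * 2 * 2 * 2 * 2 = 128

Answer: 128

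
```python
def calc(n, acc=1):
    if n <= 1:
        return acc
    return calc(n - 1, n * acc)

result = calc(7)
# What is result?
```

Accumulator trace (n, acc): (7, 1) -> (6, 7) -> (5, 42) -> (4, 210) -> (3, 840) -> (2, 2520) -> (1, 5040) -> return 5040

Answer: 5040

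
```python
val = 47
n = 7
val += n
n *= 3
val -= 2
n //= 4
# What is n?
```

Trace:
`val = 47` → val = 47
`n = 7` → n = 7
`val += n` → val = 54
`n *= 3` → n = 21
`val -= 2` → val = 52
`n //= 4` → n = 5
So n = 5

Answer: 5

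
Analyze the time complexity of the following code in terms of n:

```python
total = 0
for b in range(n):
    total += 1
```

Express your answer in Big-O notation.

Each loop level contributes: n. Multiplying the contributions gives O(n).

Answer: O(n)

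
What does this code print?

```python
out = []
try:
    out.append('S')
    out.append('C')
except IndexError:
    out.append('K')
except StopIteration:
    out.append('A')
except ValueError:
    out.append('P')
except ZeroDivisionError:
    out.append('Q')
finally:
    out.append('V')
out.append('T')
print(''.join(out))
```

Execution trace: 'S' (try body) → 'C' (try body, no exception) → 'V' (finally) → 'T' (after the try/except). Output: SCVT

Answer: SCVT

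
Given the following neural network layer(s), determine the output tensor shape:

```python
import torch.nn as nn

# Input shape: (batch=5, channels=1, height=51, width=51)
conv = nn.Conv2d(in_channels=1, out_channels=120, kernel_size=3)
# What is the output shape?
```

Input: (5, 1, 51, 51) -> Output: (5, 120, 49, 49)

Answer: (5, 120, 49, 49)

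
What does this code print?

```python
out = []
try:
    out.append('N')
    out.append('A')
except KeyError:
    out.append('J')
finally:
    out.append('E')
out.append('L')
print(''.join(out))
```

Execution trace: 'N' (try body) → 'A' (try body, no exception) → 'E' (finally) → 'L' (after the try/except). Output: NAEL

Answer: NAEL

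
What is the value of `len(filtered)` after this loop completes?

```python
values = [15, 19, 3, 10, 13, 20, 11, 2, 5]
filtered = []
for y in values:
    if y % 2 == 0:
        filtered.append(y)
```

Count even numbers in [15, 19, 3, 10, 13, 20, 11, 2, 5]
`filtered` takes the values: [] → [10] → [10, 20] → [10, 20, 2]
So `len(filtered)` = 3

Answer: 3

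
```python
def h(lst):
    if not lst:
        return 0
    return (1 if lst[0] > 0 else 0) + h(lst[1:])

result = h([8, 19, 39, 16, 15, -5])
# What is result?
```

Count of positive elements in [8, 19, 39, 16, 15, -5] = 5

Answer: 5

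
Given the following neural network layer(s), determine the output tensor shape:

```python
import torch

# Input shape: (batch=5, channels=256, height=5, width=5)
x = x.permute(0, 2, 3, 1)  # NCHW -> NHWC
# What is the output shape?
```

Input: (5, 256, 5, 5) -> Output: (5, 5, 5, 256)

Answer: (5, 5, 5, 256)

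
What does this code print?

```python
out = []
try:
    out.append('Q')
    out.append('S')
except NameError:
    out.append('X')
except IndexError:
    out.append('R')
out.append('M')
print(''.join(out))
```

Execution trace: 'Q' (try body) → 'S' (try body, no exception) → 'M' (after the try/except). Output: QSM

Answer: QSM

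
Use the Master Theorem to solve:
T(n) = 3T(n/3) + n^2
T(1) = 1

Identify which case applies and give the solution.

a=3, b=3, f(n)=n^2. log_3(3) = 1. Since c=2 > 1 and the regularity condition holds (3(n/3)^2 = (3/3^2)n^2 with 3/3^2 < 1), Case 3 applies: T(n) = Θ(f(n)) = O(n^2).

Answer: O(n^2) - Case 3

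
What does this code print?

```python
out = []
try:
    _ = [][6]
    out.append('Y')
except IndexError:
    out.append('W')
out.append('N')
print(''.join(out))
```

Execution trace: 'W' (except IndexError) → 'N' (after the try/except). Output: WN

Answer: WN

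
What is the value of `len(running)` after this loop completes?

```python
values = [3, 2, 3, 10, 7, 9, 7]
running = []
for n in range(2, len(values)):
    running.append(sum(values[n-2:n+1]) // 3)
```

Number of 3-element averages
`running` takes the values: [] → [2] → [2, 5] → [2, 5, 6] → [2, 5, 6, 8] → [2, 5, 6, 8, 7]
So `len(running)` = 5

Answer: 5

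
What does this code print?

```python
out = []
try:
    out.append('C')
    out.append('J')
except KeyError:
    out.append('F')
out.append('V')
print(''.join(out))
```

Execution trace: 'C' (try body) → 'J' (try body, no exception) → 'V' (after the try/except). Output: CJV

Answer: CJV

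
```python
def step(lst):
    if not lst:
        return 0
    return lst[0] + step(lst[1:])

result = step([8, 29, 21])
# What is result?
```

8 + 29 + 21 + 0 = 58

Answer: 58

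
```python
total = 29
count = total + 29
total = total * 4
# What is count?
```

Trace:
`total = 29` → total = 29
`count = total + 29` → count = 58
`total = total * 4` → total = 116
So count = 58

Answer: 58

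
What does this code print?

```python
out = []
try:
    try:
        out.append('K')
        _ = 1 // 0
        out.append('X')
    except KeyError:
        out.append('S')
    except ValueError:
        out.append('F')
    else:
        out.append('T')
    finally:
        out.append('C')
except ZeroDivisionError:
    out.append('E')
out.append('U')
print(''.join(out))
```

Execution trace: 'K' (try body) → 'C' (finally) → 'E' (outer except ZeroDivisionError) → 'U' (after the try/except). Output: KCEU

Answer: KCEU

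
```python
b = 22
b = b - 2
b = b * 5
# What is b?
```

Trace:
`b = 22` → b = 22
`b = b - 2` → b = 20
`b = b * 5` → b = 100
So b = 100

Answer: 100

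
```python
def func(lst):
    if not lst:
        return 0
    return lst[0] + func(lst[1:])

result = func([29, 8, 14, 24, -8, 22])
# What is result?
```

29 + 8 + 14 + 24 + (-8) + 22 + 0 = 89

Answer: 89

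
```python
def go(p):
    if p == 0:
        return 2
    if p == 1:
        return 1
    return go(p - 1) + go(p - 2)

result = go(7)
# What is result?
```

Build up from base cases: go(0)=2, go(1)=1, go(2)=3, go(3)=4, go(4)=7, go(5)=11, go(6)=18, ..., go(7)=29

Answer: 29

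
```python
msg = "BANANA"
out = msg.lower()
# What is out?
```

Trace:
`msg = "BANANA"` → msg = 'BANANA'
`out = msg.lower()` → out = 'banana'
So out = 'banana'

Answer: 'banana'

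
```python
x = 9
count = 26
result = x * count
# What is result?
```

Trace:
`x = 9` → x = 9
`count = 26` → count = 26
`result = x * count` → result = 234
So result = 234

Answer: 234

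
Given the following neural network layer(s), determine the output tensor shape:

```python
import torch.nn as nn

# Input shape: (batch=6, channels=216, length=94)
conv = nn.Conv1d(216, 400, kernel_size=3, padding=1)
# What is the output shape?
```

Input: (6, 216, 94) -> Output: (6, 400, 94)

Answer: (6, 400, 94)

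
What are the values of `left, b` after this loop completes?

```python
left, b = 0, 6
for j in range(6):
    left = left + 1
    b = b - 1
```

left goes 0→6, b goes 6→0
`left, b` takes the values: (0, 6) → (1, 6) → (1, 5) → (2, 5) → (2, 4) → (3, 4) → (3, 3) → (4, 3) → (4, 2) → (5, 2) → (5, 1) → (6, 1) → (6, 0)

Answer: 6, 0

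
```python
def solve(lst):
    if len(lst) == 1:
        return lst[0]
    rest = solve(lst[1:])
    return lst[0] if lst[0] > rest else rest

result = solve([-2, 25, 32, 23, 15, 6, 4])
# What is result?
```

Recursive max over [-2, 25, 32, 23, 15, 6, 4] = 32

Answer: 32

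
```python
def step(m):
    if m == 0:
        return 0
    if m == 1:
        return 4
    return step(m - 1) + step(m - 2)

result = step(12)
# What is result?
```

Build up from base cases: step(0)=0, step(1)=4, step(2)=4, step(3)=8, step(4)=12, step(5)=20, step(6)=32, ..., step(12)=576

Answer: 576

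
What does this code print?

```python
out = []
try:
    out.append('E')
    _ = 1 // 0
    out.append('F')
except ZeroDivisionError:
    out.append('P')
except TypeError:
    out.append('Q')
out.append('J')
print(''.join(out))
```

Execution trace: 'E' (try body) → 'P' (except ZeroDivisionError) → 'J' (after the try/except). Output: EPJ

Answer: EPJ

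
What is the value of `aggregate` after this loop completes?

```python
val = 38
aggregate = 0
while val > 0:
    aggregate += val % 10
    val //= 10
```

Sum digits of 38
`aggregate` takes the values: 0 → 8 → 11

Answer: 11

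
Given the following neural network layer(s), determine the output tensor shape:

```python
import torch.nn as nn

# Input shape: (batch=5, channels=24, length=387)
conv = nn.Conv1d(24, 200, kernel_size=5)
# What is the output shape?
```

Input: (5, 24, 387) -> Output: (5, 200, 383)

Answer: (5, 200, 383)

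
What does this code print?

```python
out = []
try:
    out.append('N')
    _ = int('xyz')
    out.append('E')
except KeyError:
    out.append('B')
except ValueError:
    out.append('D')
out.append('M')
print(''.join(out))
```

Execution trace: 'N' (try body) → 'D' (except ValueError) → 'M' (after the try/except). Output: NDM

Answer: NDM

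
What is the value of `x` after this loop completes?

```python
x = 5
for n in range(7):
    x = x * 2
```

Multiply by 2, 7 times: 5 * 2^7 = 640
`x` takes the values: 5 → 10 → 20 → 40 → 80 → 160 → 320 → 640

Answer: 640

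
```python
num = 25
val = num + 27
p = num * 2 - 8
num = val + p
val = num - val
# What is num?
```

Trace:
`num = 25` → num = 25
`val = num + 27` → val = 52
`p = num * 2 - 8` → p = 42
`num = val + p` → num = 94
`val = num - val` → val = 42
So num = 94

Answer: 94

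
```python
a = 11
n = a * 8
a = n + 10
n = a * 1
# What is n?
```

Trace:
`a = 11` → a = 11
`n = a * 8` → n = 88
`a = n + 10` → a = 98
`n = a * 1` → n = 98
So n = 98

Answer: 98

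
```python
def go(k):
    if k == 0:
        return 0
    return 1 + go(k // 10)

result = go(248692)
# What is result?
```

Count of digits of 248692: 6

Answer: 6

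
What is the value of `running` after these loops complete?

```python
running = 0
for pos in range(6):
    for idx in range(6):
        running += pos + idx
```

Sum of all pos+idx for pos,idx in 6x6
`running` takes the values: 0 → 1 → 3 → 6 → 10 → 15 → 16 → 18 → 21 → 25 → 30 → 36 → 38 → 41 → 45 → 50 → 56 → 63 → 66 → 70 → 75 → 81 → 88 → 96 → 100 → 105 → 111 → 118 → 126 → 135 → 140 → 146 → 153 → 161 → 170 → 180

Answer: 180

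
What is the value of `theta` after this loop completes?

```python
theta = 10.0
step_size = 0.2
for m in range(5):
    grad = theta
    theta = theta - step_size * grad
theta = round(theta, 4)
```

Gradient descent: w = 10.0 * (1 - 0.2)^5
`theta` takes the values: 10.0 → 8.0 → 6.4 → 5.12 → 4.096 → 3.2768

Answer: 3.2768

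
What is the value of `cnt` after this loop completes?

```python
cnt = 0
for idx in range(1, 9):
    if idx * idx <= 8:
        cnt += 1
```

Count numbers where idx² ≤ 8
`cnt` takes the values: 0 → 1 → 2

Answer: 2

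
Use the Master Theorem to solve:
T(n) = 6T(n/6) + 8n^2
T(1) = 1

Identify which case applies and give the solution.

a=6, b=6, f(n)=8n^2. log_6(6) = 1. Since c=2 > 1 and the regularity condition holds (6(n/6)^2 = (6/6^2)n^2 with 6/6^2 < 1), Case 3 applies: T(n) = Θ(f(n)) = O(n^2).

Answer: O(n^2) - Case 3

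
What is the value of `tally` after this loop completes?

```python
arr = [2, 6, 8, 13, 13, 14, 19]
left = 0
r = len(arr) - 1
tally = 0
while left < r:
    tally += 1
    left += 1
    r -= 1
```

Iterations until pointers meet (list length 7)
`tally` takes the values: 0 → 1 → 2 → 3

Answer: 3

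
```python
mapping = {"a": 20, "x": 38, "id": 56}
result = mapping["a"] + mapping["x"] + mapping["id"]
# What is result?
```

Trace:
`mapping = {"a": 20, "x": 38, "id": 56}` → mapping = {'a': 20, 'x': 38, 'id': 56}
`result = mapping["a"] + mapping["x"] + mapping["id"]` → result = 114
So result = 114

Answer: 114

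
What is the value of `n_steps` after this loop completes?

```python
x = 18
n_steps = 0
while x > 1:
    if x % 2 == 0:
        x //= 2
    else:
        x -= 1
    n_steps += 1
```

Steps to reduce 18 to 1
`n_steps` takes the values: 0 → 1 → 2 → 3 → 4 → 5

Answer: 5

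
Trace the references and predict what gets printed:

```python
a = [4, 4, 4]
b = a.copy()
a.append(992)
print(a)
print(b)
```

Key concept: list.copy() creates independent copy.
Step by step:
`a = [4, 4, 4]` → a = [4, 4, 4]
`b = a.copy()` → b = [4, 4, 4]
`a.append(992)` → a = [4, 4, 4, 992]
`print(a)` → prints [4, 4, 4, 992]
`print(b)` → prints [4, 4, 4]

Answer:
[4, 4, 4, 992]
[4, 4, 4]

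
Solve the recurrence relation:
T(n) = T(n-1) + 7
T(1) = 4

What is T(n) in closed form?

Unrolling: T(n) = T(1) + 7·(n-1) = 4 + 7(n-1) = 7n - 3.

Answer: T(n) = 7n - 3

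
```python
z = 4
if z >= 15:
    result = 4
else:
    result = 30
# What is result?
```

Trace:
`z = 4` → z = 4
`if z >= 15: ...` → z >= 15 is False, take else branch → result = 30
So result = 30

Answer: 30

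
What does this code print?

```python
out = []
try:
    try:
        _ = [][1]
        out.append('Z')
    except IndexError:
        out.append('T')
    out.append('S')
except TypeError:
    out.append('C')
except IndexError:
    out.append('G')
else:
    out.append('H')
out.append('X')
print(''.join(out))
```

Execution trace: 'T' (inner except IndexError) → 'S' (try body, no exception) → 'H' (else) → 'X' (after the try/except). Output: TSHX

Answer: TSHX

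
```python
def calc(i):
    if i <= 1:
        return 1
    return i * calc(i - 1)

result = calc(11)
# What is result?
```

calc(11) = 11 * 10 * 9 * 8 * 7 * 6 * 5 * 4 * 3 * 2 * 1 = 39916800

Answer: 39916800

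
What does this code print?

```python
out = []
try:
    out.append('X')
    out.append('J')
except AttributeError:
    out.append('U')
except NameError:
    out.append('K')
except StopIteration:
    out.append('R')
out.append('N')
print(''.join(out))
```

Execution trace: 'X' (try body) → 'J' (try body, no exception) → 'N' (after the try/except). Output: XJN

Answer: XJN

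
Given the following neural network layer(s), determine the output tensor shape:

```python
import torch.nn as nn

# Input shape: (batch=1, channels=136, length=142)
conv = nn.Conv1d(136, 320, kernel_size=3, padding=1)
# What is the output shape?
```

Input: (1, 136, 142) -> Output: (1, 320, 142)

Answer: (1, 320, 142)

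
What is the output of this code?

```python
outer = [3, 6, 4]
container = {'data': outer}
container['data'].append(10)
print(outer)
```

Key concept: dict holds reference to list.
Step by step:
`outer = [3, 6, 4]` → outer = [3, 6, 4]
`container = {'data': outer}` → container = {'data': [3, 6, 4]}
`container['data'].append(10)` → outer = [3, 6, 4, 10]; container = {'data': [3, 6, 4, 10]}
`print(outer)` → prints [3, 6, 4, 10]

Answer: [3, 6, 4, 10]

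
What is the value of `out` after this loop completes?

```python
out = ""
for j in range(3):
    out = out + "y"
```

Repeat 'y' 3 times
`out` takes the values: "" → "y" → "yy" → "yyy"

Answer: "yyy"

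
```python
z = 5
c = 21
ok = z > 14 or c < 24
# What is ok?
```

Trace:
`z = 5` → z = 5
`c = 21` → c = 21
`ok = z > 14 or c < 24` → ok = True
So ok = True

Answer: True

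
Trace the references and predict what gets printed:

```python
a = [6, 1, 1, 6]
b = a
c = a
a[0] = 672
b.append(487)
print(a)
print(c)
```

Key concept: multiple aliases.
Step by step:
`a = [6, 1, 1, 6]` → a = [6, 1, 1, 6]
`b = a` → b = [6, 1, 1, 6] (same object as a)
`c = a` → c = [6, 1, 1, 6] (same object as a, b)
`a[0] = 672` → a = [672, 1, 1, 6] (same object as b, c); b = [672, 1, 1, 6] (same object as a, c); c = [672, 1, 1, 6] (same object as a, b)
`b.append(487)` → a = [672, 1, 1, 6, 487] (same object as b, c); b = [672, 1, 1, 6, 487] (same object as a, c); c = [672, 1, 1, 6, 487] (same object as a, b)
`print(a)` → prints [672, 1, 1, 6, 487]
`print(c)` → prints [672, 1, 1, 6, 487]

Answer:
[672, 1, 1, 6, 487]
[672, 1, 1, 6, 487]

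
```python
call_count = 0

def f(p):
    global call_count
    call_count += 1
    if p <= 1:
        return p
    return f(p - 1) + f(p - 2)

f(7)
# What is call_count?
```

Calls(p) = 1 + Calls(p-1) + Calls(p-2); Calls(0)=Calls(1)=1. For p=7 this gives 41.

Answer: 41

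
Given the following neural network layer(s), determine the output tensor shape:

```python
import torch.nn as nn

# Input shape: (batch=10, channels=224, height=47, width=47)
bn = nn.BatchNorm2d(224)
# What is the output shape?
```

Input: (10, 224, 47, 47) -> Output: (10, 224, 47, 47)

Answer: (10, 224, 47, 47)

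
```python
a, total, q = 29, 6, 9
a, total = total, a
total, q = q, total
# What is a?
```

Trace:
`a, total, q = 29, 6, 9` → a = 29; total = 6; q = 9
`a, total = total, a` → a = 6; total = 29
`total, q = q, total` → total = 9; q = 29
So a = 6

Answer: 6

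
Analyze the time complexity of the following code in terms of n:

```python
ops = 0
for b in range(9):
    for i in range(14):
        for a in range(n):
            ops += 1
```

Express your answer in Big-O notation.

Each loop level contributes: 1 × 1 × n. Multiplying the contributions gives O(n).

Answer: O(n)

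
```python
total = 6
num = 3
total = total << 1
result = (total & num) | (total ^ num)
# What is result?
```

Trace:
`total = 6` → total = 6
`num = 3` → num = 3
`total = total << 1` → total = 12
`result = (total & num) | (total ^ num)` → result = 15
So result = 15

Answer: 15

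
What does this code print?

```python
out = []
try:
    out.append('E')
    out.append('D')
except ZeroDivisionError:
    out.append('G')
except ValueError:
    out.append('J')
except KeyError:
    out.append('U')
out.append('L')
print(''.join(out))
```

Execution trace: 'E' (try body) → 'D' (try body, no exception) → 'L' (after the try/except). Output: EDL

Answer: EDL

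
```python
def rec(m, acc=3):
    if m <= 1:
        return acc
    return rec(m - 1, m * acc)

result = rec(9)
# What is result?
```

Accumulator trace (n, acc): (9, 3) -> (8, 27) -> (7, 216) -> (6, 1512) -> (5, 9072) -> (4, 45360) -> (3, 181440) -> (2, 544320) -> (1, 1088640) -> return 1088640

Answer: 1088640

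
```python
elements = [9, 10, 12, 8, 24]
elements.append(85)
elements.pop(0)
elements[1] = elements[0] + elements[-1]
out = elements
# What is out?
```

Trace:
`elements = [9, 10, 12, 8, 24]` → elements = [9, 10, 12, 8, 24]
`elements.append(85)` → elements = [9, 10, 12, 8, 24, 85]
`elements.pop(0)` → elements = [10, 12, 8, 24, 85]
`elements[1] = elements[0] + elements[-1]` → elements = [10, 95, 8, 24, 85]
`out = elements` → out = [10, 95, 8, 24, 85]
So out = [10, 95, 8, 24, 85]

Answer: [10, 95, 8, 24, 85]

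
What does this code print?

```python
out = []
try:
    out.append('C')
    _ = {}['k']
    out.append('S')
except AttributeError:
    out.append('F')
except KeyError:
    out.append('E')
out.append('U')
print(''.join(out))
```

Execution trace: 'C' (try body) → 'E' (except KeyError) → 'U' (after the try/except). Output: CEU

Answer: CEU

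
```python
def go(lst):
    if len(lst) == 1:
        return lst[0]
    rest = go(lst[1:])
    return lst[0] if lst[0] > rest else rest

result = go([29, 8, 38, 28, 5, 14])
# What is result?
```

Recursive max over [29, 8, 38, 28, 5, 14] = 38

Answer: 38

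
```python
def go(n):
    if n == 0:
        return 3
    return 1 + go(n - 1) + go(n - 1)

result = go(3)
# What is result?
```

go(n) = 1 + 2·go(n-1), go(0)=3. Closed form: (3+1)·2^3 - 1 = 31.

Answer: 31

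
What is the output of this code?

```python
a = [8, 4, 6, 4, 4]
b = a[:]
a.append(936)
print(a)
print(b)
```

Key concept: slice [:] creates copy.
Step by step:
`a = [8, 4, 6, 4, 4]` → a = [8, 4, 6, 4, 4]
`b = a[:]` → b = [8, 4, 6, 4, 4]
`a.append(936)` → a = [8, 4, 6, 4, 4, 936]
`print(a)` → prints [8, 4, 6, 4, 4, 936]
`print(b)` → prints [8, 4, 6, 4, 4]

Answer:
[8, 4, 6, 4, 4, 936]
[8, 4, 6, 4, 4]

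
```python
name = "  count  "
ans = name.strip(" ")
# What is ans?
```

Trace:
`name = "  count  "` → name = '  count  '
`ans = name.strip(" ")` → ans = 'count'
So ans = 'count'

Answer: 'count'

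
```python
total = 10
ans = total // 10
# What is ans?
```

Trace:
`total = 10` → total = 10
`ans = total // 10` → ans = 1
So ans = 1

Answer: 1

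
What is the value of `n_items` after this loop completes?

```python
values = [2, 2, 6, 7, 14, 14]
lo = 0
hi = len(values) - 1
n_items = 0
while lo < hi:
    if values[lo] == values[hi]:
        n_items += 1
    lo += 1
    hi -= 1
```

Count matching pairs from ends
`n_items` takes the values: 0

Answer: 0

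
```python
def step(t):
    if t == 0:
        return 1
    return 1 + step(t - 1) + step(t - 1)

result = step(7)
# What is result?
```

step(t) = 1 + 2·step(t-1), step(0)=1. Closed form: (1+1)·2^7 - 1 = 255.

Answer: 255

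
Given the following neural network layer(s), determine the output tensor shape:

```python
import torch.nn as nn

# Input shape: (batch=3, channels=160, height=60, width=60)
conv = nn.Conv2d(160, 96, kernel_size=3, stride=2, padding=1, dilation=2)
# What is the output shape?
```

Input: (3, 160, 60, 60) -> Output: (3, 96, 29, 29)

Answer: (3, 96, 29, 29)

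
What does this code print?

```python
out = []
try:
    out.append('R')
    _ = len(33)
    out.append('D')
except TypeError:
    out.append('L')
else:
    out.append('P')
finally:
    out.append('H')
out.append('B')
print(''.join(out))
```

Execution trace: 'R' (try body) → 'L' (except TypeError) → 'H' (finally) → 'B' (after the try/except). Output: RLHB

Answer: RLHB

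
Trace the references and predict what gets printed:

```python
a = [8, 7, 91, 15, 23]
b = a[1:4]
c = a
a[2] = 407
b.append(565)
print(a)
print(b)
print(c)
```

Key concept: slice vs alias.
Step by step:
`a = [8, 7, 91, 15, 23]` → a = [8, 7, 91, 15, 23]
`b = a[1:4]` → b = [7, 91, 15]
`c = a` → c = [8, 7, 91, 15, 23] (same object as a)
`a[2] = 407` → a = [8, 7, 407, 15, 23] (same object as c); c = [8, 7, 407, 15, 23] (same object as a)
`b.append(565)` → b = [7, 91, 15, 565]
`print(a)` → prints [8, 7, 407, 15, 23]
`print(b)` → prints [7, 91, 15, 565]
`print(c)` → prints [8, 7, 407, 15, 23]

Answer:
[8, 7, 407, 15, 23]
[7, 91, 15, 565]
[8, 7, 407, 15, 23]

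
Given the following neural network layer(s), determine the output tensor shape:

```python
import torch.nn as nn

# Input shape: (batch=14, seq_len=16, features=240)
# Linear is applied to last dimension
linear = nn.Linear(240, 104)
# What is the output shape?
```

Input: (14, 16, 240) -> Output: (14, 16, 104)

Answer: (14, 16, 104)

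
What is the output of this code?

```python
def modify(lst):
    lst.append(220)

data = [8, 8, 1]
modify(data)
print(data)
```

Key concept: function modifies passed list.
Step by step:
`data = [8, 8, 1]` → data = [8, 8, 1]
`modify(data)` → data = [8, 8, 1, 220]
`print(data)` → prints [8, 8, 1, 220]

Answer: [8, 8, 1, 220]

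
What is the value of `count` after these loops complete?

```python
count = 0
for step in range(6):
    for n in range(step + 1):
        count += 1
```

Triangle: 1 + 2 + ... + 6
`count` takes the values: 0 → 1 → 2 → 3 → 4 → 5 → 6 → 7 → 8 → 9 → 10 → 11 → 12 → 13 → 14 → 15 → 16 → 17 → 18 → 19 → 20 → 21

Answer: 21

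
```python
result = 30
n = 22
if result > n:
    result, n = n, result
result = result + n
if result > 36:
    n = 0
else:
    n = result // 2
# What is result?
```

Trace:
`result = 30` → result = 30
`n = 22` → n = 22
`if result > n: ...` → result > n is True → result = 22; n = 30
`result = result + n` → result = 52
`if result > 36: ...` → result > 36 is True → n = 0
So result = 52

Answer: 52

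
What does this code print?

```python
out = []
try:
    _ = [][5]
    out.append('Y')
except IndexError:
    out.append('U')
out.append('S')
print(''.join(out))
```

Execution trace: 'U' (except IndexError) → 'S' (after the try/except). Output: US

Answer: US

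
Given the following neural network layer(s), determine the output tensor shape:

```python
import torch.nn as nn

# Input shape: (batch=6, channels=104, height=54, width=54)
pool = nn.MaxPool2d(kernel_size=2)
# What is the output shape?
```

Input: (6, 104, 54, 54) -> Output: (6, 104, 27, 27)

Answer: (6, 104, 27, 27)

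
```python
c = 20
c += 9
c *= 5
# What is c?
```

Trace:
`c = 20` → c = 20
`c += 9` → c = 29
`c *= 5` → c = 145
So c = 145

Answer: 145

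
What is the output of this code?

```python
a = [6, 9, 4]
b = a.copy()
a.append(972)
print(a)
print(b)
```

Key concept: list.copy() creates independent copy.
Step by step:
`a = [6, 9, 4]` → a = [6, 9, 4]
`b = a.copy()` → b = [6, 9, 4]
`a.append(972)` → a = [6, 9, 4, 972]
`print(a)` → prints [6, 9, 4, 972]
`print(b)` → prints [6, 9, 4]

Answer:
[6, 9, 4, 972]
[6, 9, 4]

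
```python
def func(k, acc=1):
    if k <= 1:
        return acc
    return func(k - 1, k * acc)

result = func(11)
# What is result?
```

Accumulator trace (n, acc): (11, 1) -> (10, 11) -> (9, 110) -> (8, 990) -> (7, 7920) -> (6, 55440) -> (5, 332640) -> (4, 1663200) -> (3, 6652800) -> (2, 19958400) -> (1, 39916800) -> return 39916800

Answer: 39916800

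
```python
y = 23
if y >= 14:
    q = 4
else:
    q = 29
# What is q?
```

Trace:
`y = 23` → y = 23
`if y >= 14: ...` → y >= 14 is True → q = 4
So q = 4

Answer: 4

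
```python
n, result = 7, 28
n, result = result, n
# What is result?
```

Trace:
`n, result = 7, 28` → n = 7; result = 28
`n, result = result, n` → n = 28; result = 7
So result = 7

Answer: 7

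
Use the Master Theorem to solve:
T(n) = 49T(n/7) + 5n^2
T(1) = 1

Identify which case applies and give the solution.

a=49, b=7, f(n)=5n^2. log_7(49) = 2. Since c=2 = 2, Case 2 applies: T(n) = Θ(n^log_b(a) · log n) = O(n^2 log n).

Answer: O(n^2 log n) - Case 2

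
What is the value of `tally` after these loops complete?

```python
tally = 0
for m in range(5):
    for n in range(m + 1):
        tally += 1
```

Triangle: 1 + 2 + ... + 5
`tally` takes the values: 0 → 1 → 2 → 3 → 4 → 5 → 6 → 7 → 8 → 9 → 10 → 11 → 12 → 13 → 14 → 15

Answer: 15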